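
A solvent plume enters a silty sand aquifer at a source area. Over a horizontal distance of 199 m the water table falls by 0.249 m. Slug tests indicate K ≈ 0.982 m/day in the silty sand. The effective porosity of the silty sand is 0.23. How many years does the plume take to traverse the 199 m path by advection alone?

102

Hydraulic gradient i = Δh / L = 0.249 / 199 = 0.001251.
Darcy flux q = K · i = 0.9820 × 0.001251 = 0.001229 m/day.
Seepage velocity v = q / n_e = 0.001229 / 0.23 = 0.005342 m/day.
Travel time t = L / v = 199 / 0.005342 = 37250 days = 102.0 years.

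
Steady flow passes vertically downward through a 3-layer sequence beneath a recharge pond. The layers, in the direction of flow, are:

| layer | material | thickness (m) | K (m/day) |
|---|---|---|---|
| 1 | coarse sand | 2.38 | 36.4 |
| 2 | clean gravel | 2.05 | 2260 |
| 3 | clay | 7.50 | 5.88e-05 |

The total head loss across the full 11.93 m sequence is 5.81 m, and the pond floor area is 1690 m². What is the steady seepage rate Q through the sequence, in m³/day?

0.0770

Flow is perpendicular to layering, so the layers act in series and the equivalent K is the thickness-weighted harmonic mean.
Total thickness L = 2.38 + 2.05 + 7.50 = 11.93 m.
Σ(b_i/K_i) = 2.38/36.4 + 2.05/2260 + 7.50/5.88e-05 = 1.276e+05 d.
K_eq = L / Σ(b_i/K_i) = 11.93 / 1.276e+05 = 9.353e-05 m/day.
Q = K_eq · A · (Δh/L) = 9.353e-05 × 1690 × (5.81/11.93) = 0.07698 m³/day.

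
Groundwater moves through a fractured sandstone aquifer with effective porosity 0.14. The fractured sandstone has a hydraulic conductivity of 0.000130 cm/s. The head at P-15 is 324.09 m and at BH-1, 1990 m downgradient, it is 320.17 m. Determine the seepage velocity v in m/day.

Convert K: 0.000130 cm/s × 864 = 0.1123 m/day.
Hydraulic gradient i = (324.09 − 320.17) / 1990 = 3.92 / 1990 = 0.001970.
Darcy flux q = K · i = 0.1123 × 0.001970 = 0.0002213 m/day.
Seepage velocity v = q / n_e = 0.0002213 / 0.14 = 0.001580 m/day.

0.00158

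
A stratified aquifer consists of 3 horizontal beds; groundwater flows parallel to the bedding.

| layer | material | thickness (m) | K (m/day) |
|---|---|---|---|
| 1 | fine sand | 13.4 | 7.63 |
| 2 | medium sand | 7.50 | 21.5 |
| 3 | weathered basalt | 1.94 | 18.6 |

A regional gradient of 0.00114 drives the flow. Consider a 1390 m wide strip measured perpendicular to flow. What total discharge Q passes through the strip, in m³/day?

Flow is parallel to layering, so each bed carries its own Darcy discharge and the transmissivities add.
Σ(K_i·b_i) = 7.63×13.4 + 21.5×7.50 + 18.6×1.94 = 299.6 m²/day.
Hydraulic gradient i = 0.00114.
Q = Σ(K_i·b_i) · W · i = 299.6 × 1390 × 0.001140 = 474.7 m³/day.

475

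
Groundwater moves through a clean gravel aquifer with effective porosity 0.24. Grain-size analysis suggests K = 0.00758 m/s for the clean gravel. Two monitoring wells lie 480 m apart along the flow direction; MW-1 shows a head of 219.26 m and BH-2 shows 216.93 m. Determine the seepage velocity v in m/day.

13.2

Convert K: 0.00758 m/s × 86400 = 654.9 m/day.
Hydraulic gradient i = (219.26 − 216.93) / 480 = 2.33 / 480 = 0.004854.
Darcy flux q = K · i = 654.9 × 0.004854 = 3.179 m/day.
Seepage velocity v = q / n_e = 3.179 / 0.24 = 13.25 m/day.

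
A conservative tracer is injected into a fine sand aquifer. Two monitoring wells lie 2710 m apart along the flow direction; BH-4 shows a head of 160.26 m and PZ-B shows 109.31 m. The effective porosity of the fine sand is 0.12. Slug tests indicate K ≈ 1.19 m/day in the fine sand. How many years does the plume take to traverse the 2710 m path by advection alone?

39.8

Hydraulic gradient i = (160.26 − 109.31) / 2710 = 50.95 / 2710 = 0.01880.
Darcy flux q = K · i = 1.190 × 0.01880 = 0.02237 m/day.
Seepage velocity v = q / n_e = 0.02237 / 0.12 = 0.1864 m/day.
Travel time t = L / v = 2710 / 0.1864 = 14535 days = 39.80 years.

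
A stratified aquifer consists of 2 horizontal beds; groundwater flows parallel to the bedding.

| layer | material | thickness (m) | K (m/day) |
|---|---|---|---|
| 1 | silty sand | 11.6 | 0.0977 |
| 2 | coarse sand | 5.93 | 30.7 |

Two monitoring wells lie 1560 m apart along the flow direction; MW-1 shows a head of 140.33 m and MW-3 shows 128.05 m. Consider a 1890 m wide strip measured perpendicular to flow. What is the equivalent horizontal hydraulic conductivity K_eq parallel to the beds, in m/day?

10.4

Flow is parallel to layering, so each bed carries its own Darcy discharge and the transmissivities add.
Σ(K_i·b_i) = 0.0977×11.6 + 30.7×5.93 = 183.2 m²/day.
Total thickness b = 17.53 m, so K_eq = Σ(K_i·b_i)/b = 10.45 m/day.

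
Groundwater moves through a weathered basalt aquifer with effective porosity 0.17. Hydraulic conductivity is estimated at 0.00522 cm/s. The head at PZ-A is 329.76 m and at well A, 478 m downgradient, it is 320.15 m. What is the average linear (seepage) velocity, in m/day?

Convert K: 0.00522 cm/s × 864 = 4.510 m/day.
Hydraulic gradient i = (329.76 − 320.15) / 478 = 9.61 / 478 = 0.02010.
Darcy flux q = K · i = 4.510 × 0.02010 = 0.09067 m/day.
Seepage velocity v = q / n_e = 0.09067 / 0.17 = 0.5334 m/day.

0.533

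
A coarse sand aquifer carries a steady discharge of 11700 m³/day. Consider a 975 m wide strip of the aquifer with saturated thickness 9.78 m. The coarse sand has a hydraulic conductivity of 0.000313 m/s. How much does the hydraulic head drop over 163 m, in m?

7.40

Convert K: 0.000313 m/s × 86400 = 27.04 m/day.
Cross-sectional area A = 975 × 9.78 = 9536 m².
From Q = K·A·i, i = Q / (K·A) = 11700 / (27.04 × 9536) = 0.04537.
Head loss Δh = i · L = 0.04537 × 163 = 7.396 m.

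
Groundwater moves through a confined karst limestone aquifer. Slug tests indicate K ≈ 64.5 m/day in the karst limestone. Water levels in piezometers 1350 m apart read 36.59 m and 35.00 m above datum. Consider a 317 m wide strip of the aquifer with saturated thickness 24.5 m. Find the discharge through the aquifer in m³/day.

Cross-sectional area A = 317 × 24.5 = 7766 m².
Hydraulic gradient i = (36.59 − 35.00) / 1350 = 1.59 / 1350 = 0.001178.
Darcy's law: Q = K · A · i = 64.50 × 7766 × 0.001178 = 590.0 m³/day.

590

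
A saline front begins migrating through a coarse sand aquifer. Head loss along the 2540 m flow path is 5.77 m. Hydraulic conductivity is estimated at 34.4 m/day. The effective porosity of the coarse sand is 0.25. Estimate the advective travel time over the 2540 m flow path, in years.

22.2

Hydraulic gradient i = Δh / L = 5.77 / 2540 = 0.002272.
Darcy flux q = K · i = 34.40 × 0.002272 = 0.07814 m/day.
Seepage velocity v = q / n_e = 0.07814 / 0.25 = 0.3126 m/day.
Travel time t = L / v = 2540 / 0.3126 = 8126 days = 22.25 years.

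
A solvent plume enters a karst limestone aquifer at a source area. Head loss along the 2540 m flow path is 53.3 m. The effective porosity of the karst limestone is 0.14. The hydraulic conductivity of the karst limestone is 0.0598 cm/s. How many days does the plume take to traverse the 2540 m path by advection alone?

328

Convert K: 0.0598 cm/s × 864 = 51.67 m/day.
Hydraulic gradient i = Δh / L = 53.3 / 2540 = 0.02098.
Darcy flux q = K · i = 51.67 × 0.02098 = 1.084 m/day.
Seepage velocity v = q / n_e = 1.084 / 0.14 = 7.744 m/day.
Travel time t = L / v = 2540 / 7.744 = 328.0 days.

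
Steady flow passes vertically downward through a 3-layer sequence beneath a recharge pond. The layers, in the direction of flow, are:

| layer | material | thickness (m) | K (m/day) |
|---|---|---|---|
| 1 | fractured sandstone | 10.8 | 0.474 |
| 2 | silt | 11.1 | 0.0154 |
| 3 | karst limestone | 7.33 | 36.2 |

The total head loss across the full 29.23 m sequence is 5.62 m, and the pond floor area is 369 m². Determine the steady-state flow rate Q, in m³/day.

2.79

Flow is perpendicular to layering, so the layers act in series and the equivalent K is the thickness-weighted harmonic mean.
Total thickness L = 10.8 + 11.1 + 7.33 = 29.23 m.
Σ(b_i/K_i) = 10.8/0.474 + 11.1/0.0154 + 7.33/36.2 = 743.8 d.
K_eq = L / Σ(b_i/K_i) = 29.23 / 743.8 = 0.03930 m/day.
Q = K_eq · A · (Δh/L) = 0.03930 × 369 × (5.62/29.23) = 2.788 m³/day.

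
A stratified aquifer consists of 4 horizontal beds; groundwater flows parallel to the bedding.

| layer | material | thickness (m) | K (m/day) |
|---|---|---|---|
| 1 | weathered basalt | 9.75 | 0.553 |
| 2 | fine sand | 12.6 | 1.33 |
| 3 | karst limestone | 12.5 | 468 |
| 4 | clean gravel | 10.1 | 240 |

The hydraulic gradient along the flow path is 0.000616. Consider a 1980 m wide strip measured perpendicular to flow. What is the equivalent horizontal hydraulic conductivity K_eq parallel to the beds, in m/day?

185

Flow is parallel to layering, so each bed carries its own Darcy discharge and the transmissivities add.
Σ(K_i·b_i) = 0.553×9.75 + 1.33×12.6 + 468×12.5 + 240×10.1 = 8296 m²/day.
Total thickness b = 44.95 m, so K_eq = Σ(K_i·b_i)/b = 184.6 m/day.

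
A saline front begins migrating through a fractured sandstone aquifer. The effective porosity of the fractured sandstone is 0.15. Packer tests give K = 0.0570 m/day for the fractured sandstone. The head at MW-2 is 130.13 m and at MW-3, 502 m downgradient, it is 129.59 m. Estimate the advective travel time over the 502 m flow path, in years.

Hydraulic gradient i = (130.13 − 129.59) / 502 = 0.54 / 502 = 0.001076.
Darcy flux q = K · i = 0.05700 × 0.001076 = 6.131e-05 m/day.
Seepage velocity v = q / n_e = 6.131e-05 / 0.15 = 0.0004088 m/day.
Travel time t = L / v = 502 / 0.0004088 = 1.228e+06 days = 3362 years.

3360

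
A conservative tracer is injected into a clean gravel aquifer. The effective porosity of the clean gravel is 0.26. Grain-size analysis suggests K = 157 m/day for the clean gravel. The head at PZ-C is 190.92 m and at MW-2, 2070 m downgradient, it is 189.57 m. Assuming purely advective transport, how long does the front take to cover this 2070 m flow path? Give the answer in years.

Hydraulic gradient i = (190.92 − 189.57) / 2070 = 1.35 / 2070 = 0.0006522.
Darcy flux q = K · i = 157.0 × 0.0006522 = 0.1024 m/day.
Seepage velocity v = q / n_e = 0.1024 / 0.26 = 0.3938 m/day.
Travel time t = L / v = 2070 / 0.3938 = 5256 days = 14.39 years.

14.4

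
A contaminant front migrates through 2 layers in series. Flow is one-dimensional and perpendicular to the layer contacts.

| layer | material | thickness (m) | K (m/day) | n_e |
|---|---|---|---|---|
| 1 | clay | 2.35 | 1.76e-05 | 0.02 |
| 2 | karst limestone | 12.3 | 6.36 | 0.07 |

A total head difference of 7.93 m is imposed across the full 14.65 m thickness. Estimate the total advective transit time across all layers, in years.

With flow normal to the layers, continuity requires the same specific discharge q through every layer.
Σ(b_i/K_i) = 2.35/1.76e-05 + 12.3/6.36 = 1.335e+05 d.
q = Δh / Σ(b_i/K_i) = 7.93 / 1.335e+05 = 5.939e-05 m/day.
In each layer the seepage velocity is v_i = q/n_i, so the layer transit time is t_i = b_i·n_i / q:
  layer 1 (clay): t_1 = 2.35 × 0.02 / 5.939e-05 = 791.4 d
  layer 2 (karst limestone): t_2 = 12.3 × 0.07 / 5.939e-05 = 14497 d
Total t = Σ t_i = 15289 days = 41.86 years.

41.9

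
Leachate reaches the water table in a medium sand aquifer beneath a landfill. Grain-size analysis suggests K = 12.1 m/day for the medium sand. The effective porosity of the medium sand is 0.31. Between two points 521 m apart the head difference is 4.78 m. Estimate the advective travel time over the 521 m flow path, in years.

3.98

Hydraulic gradient i = Δh / L = 4.78 / 521 = 0.009175.
Darcy flux q = K · i = 12.10 × 0.009175 = 0.1110 m/day.
Seepage velocity v = q / n_e = 0.1110 / 0.31 = 0.3581 m/day.
Travel time t = L / v = 521 / 0.3581 = 1455 days = 3.983 years.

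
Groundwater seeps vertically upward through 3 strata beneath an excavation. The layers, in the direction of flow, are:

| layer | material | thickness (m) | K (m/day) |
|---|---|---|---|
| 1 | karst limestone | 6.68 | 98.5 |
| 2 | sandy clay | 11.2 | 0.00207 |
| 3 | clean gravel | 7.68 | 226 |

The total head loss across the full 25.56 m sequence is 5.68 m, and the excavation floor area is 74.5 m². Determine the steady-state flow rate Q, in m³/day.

0.0782

Flow is perpendicular to layering, so the layers act in series and the equivalent K is the thickness-weighted harmonic mean.
Total thickness L = 6.68 + 11.2 + 7.68 = 25.56 m.
Σ(b_i/K_i) = 6.68/98.5 + 11.2/0.00207 + 7.68/226 = 5411 d.
K_eq = L / Σ(b_i/K_i) = 25.56 / 5411 = 0.004724 m/day.
Q = K_eq · A · (Δh/L) = 0.004724 × 74.5 × (5.68/25.56) = 0.07821 m³/day.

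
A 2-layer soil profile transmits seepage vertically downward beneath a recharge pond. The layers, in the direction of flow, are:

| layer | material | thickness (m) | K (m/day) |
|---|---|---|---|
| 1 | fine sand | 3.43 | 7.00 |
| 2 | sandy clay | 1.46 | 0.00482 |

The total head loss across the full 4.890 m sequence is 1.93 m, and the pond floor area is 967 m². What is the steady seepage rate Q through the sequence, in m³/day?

6.15

Flow is perpendicular to layering, so the layers act in series and the equivalent K is the thickness-weighted harmonic mean.
Total thickness L = 3.43 + 1.46 = 4.890 m.
Σ(b_i/K_i) = 3.43/7.00 + 1.46/0.00482 = 303.4 d.
K_eq = L / Σ(b_i/K_i) = 4.890 / 303.4 = 0.01612 m/day.
Q = K_eq · A · (Δh/L) = 0.01612 × 967 × (1.93/4.890) = 6.151 m³/day.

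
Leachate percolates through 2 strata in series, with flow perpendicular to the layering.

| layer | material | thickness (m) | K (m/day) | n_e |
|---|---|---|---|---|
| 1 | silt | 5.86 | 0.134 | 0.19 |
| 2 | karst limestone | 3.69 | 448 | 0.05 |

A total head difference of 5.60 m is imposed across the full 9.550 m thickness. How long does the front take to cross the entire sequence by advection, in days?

10.1

With flow normal to the layers, continuity requires the same specific discharge q through every layer.
Σ(b_i/K_i) = 5.86/0.134 + 3.69/448 = 43.74 d.
q = Δh / Σ(b_i/K_i) = 5.60 / 43.74 = 0.1280 m/day.
In each layer the seepage velocity is v_i = q/n_i, so the layer transit time is t_i = b_i·n_i / q:
  layer 1 (silt): t_1 = 5.86 × 0.19 / 0.1280 = 8.696 d
  layer 2 (karst limestone): t_2 = 3.69 × 0.05 / 0.1280 = 1.441 d
Total t = Σ t_i = 10.14 days.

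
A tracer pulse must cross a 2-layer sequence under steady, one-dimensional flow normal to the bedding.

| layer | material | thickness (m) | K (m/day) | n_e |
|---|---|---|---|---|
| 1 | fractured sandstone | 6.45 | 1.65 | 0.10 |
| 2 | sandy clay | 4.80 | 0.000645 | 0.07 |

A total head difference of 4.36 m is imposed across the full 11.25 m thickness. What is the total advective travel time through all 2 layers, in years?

4.59

With flow normal to the layers, continuity requires the same specific discharge q through every layer.
Σ(b_i/K_i) = 6.45/1.65 + 4.80/0.000645 = 7446 d.
q = Δh / Σ(b_i/K_i) = 4.36 / 7446 = 0.0005856 m/day.
In each layer the seepage velocity is v_i = q/n_i, so the layer transit time is t_i = b_i·n_i / q:
  layer 1 (fractured sandstone): t_1 = 6.45 × 0.10 / 0.0005856 = 1101 d
  layer 2 (sandy clay): t_2 = 4.80 × 0.07 / 0.0005856 = 573.8 d
Total t = Σ t_i = 1675 days = 4.587 years.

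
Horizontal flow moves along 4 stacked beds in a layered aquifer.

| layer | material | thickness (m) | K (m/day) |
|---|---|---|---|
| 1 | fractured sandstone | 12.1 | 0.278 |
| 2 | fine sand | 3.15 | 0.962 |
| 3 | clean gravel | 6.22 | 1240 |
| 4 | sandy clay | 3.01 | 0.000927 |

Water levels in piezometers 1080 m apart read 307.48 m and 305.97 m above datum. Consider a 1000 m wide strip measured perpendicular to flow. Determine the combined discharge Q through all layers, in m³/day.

10800

Flow is parallel to layering, so each bed carries its own Darcy discharge and the transmissivities add.
Σ(K_i·b_i) = 0.278×12.1 + 0.962×3.15 + 1240×6.22 + 0.000927×3.01 = 7719 m²/day.
Hydraulic gradient i = (307.48 − 305.97) / 1080 = 1.51 / 1080 = 0.001398.
Q = Σ(K_i·b_i) · W · i = 7719 × 1000 × 0.001398 = 10793 m³/day.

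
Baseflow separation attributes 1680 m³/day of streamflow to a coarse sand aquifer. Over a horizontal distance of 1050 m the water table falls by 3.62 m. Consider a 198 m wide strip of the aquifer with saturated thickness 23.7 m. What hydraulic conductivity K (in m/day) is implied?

104

Cross-sectional area A = 198 × 23.7 = 4693 m².
Hydraulic gradient i = Δh / L = 3.62 / 1050 = 0.003448.
From Q = K·A·i, K = Q / (A·i) = 1680 / (4693 × 0.003448) = 103.8 m/day.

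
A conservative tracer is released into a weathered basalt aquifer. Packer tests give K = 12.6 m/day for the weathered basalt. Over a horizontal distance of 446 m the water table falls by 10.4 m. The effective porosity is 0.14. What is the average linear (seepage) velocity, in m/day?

2.10

Hydraulic gradient i = Δh / L = 10.4 / 446 = 0.02332.
Darcy flux q = K · i = 12.60 × 0.02332 = 0.2938 m/day.
Seepage velocity v = q / n_e = 0.2938 / 0.14 = 2.099 m/day.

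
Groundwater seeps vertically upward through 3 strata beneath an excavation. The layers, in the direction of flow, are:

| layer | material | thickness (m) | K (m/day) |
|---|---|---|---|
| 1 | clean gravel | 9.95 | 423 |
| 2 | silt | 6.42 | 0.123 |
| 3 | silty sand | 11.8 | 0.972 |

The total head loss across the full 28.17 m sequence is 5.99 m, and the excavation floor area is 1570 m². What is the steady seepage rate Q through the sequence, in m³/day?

Flow is perpendicular to layering, so the layers act in series and the equivalent K is the thickness-weighted harmonic mean.
Total thickness L = 9.95 + 6.42 + 11.8 = 28.17 m.
Σ(b_i/K_i) = 9.95/423 + 6.42/0.123 + 11.8/0.972 = 64.36 d.
K_eq = L / Σ(b_i/K_i) = 28.17 / 64.36 = 0.4377 m/day.
Q = K_eq · A · (Δh/L) = 0.4377 × 1570 × (5.99/28.17) = 146.1 m³/day.

146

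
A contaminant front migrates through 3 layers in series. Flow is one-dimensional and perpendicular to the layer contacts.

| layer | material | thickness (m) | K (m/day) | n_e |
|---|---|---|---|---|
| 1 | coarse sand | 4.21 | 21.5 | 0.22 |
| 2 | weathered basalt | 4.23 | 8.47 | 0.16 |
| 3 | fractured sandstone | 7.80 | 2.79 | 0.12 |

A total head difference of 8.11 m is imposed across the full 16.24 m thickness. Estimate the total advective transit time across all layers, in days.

With flow normal to the layers, continuity requires the same specific discharge q through every layer.
Σ(b_i/K_i) = 4.21/21.5 + 4.23/8.47 + 7.80/2.79 = 3.491 d.
q = Δh / Σ(b_i/K_i) = 8.11 / 3.491 = 2.323 m/day.
In each layer the seepage velocity is v_i = q/n_i, so the layer transit time is t_i = b_i·n_i / q:
  layer 1 (coarse sand): t_1 = 4.21 × 0.22 / 2.323 = 0.3987 d
  layer 2 (weathered basalt): t_2 = 4.23 × 0.16 / 2.323 = 0.2913 d
  layer 3 (fractured sandstone): t_3 = 7.80 × 0.12 / 2.323 = 0.4029 d
Total t = Σ t_i = 1.093 days.

1.09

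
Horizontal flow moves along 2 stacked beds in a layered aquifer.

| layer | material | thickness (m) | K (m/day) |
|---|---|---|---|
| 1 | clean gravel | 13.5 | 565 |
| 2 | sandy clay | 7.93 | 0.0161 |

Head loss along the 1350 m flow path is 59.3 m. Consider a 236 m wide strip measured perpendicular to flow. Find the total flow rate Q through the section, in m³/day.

Flow is parallel to layering, so each bed carries its own Darcy discharge and the transmissivities add.
Σ(K_i·b_i) = 565×13.5 + 0.0161×7.93 = 7628 m²/day.
Hydraulic gradient i = Δh / L = 59.3 / 1350 = 0.04393.
Q = Σ(K_i·b_i) · W · i = 7628 × 236 × 0.04393 = 79072 m³/day.

79100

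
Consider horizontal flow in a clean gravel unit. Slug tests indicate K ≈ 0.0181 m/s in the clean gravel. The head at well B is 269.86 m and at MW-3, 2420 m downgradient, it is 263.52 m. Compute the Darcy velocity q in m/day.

4.10

Convert K: 0.0181 m/s × 86400 = 1564 m/day.
Hydraulic gradient i = (269.86 − 263.52) / 2420 = 6.34 / 2420 = 0.002620.
Specific discharge q = K · i = 1564 × 0.002620 = 4.097 m/day.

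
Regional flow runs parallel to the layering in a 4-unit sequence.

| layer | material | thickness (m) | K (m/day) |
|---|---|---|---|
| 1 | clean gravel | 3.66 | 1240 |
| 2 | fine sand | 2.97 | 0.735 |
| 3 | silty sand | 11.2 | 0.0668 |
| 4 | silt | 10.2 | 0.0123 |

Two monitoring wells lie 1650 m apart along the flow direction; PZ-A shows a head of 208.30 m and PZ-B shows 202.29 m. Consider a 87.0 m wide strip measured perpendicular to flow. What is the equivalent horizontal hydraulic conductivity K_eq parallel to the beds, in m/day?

162

Flow is parallel to layering, so each bed carries its own Darcy discharge and the transmissivities add.
Σ(K_i·b_i) = 1240×3.66 + 0.735×2.97 + 0.0668×11.2 + 0.0123×10.2 = 4541 m²/day.
Total thickness b = 28.03 m, so K_eq = Σ(K_i·b_i)/b = 162.0 m/day.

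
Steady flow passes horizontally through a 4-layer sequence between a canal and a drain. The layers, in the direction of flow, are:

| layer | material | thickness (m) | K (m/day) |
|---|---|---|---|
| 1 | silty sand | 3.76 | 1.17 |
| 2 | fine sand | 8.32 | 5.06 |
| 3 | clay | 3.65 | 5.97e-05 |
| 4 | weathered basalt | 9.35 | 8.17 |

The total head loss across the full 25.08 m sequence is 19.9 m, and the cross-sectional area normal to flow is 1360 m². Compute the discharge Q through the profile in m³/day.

Flow is perpendicular to layering, so the layers act in series and the equivalent K is the thickness-weighted harmonic mean.
Total thickness L = 3.76 + 8.32 + 3.65 + 9.35 = 25.08 m.
Σ(b_i/K_i) = 3.76/1.17 + 8.32/5.06 + 3.65/5.97e-05 + 9.35/8.17 = 61145 d.
K_eq = L / Σ(b_i/K_i) = 25.08 / 61145 = 0.0004102 m/day.
Q = K_eq · A · (Δh/L) = 0.0004102 × 1360 × (19.9/25.08) = 0.4426 m³/day.

0.443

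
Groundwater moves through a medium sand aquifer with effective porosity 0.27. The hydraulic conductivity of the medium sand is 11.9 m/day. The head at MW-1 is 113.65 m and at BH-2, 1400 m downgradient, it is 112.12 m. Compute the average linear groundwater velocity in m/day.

Hydraulic gradient i = (113.65 − 112.12) / 1400 = 1.53 / 1400 = 0.001093.
Darcy flux q = K · i = 11.90 × 0.001093 = 0.01300 m/day.
Seepage velocity v = q / n_e = 0.01300 / 0.27 = 0.04817 m/day.

0.0482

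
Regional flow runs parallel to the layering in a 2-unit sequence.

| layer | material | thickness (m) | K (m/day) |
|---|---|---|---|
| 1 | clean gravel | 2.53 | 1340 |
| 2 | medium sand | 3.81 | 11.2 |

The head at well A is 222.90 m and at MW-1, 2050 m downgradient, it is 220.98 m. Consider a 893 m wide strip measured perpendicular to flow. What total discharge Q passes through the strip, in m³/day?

Flow is parallel to layering, so each bed carries its own Darcy discharge and the transmissivities add.
Σ(K_i·b_i) = 1340×2.53 + 11.2×3.81 = 3433 m²/day.
Hydraulic gradient i = (222.90 − 220.98) / 2050 = 1.92 / 2050 = 0.0009366.
Q = Σ(K_i·b_i) · W · i = 3433 × 893 × 0.0009366 = 2871 m³/day.

2870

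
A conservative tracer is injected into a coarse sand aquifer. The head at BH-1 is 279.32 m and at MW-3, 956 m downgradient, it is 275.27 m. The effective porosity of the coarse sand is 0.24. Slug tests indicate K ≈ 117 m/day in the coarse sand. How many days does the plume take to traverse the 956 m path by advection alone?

463

Hydraulic gradient i = (279.32 − 275.27) / 956 = 4.05 / 956 = 0.004236.
Darcy flux q = K · i = 117.0 × 0.004236 = 0.4957 m/day.
Seepage velocity v = q / n_e = 0.4957 / 0.24 = 2.065 m/day.
Travel time t = L / v = 956 / 2.065 = 462.9 days.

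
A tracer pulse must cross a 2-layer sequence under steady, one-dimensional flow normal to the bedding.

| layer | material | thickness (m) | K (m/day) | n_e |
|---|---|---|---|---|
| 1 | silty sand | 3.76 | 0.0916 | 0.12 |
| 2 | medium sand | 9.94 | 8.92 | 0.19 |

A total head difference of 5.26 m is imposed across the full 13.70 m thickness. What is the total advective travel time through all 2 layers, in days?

18.8

With flow normal to the layers, continuity requires the same specific discharge q through every layer.
Σ(b_i/K_i) = 3.76/0.0916 + 9.94/8.92 = 42.16 d.
q = Δh / Σ(b_i/K_i) = 5.26 / 42.16 = 0.1248 m/day.
In each layer the seepage velocity is v_i = q/n_i, so the layer transit time is t_i = b_i·n_i / q:
  layer 1 (silty sand): t_1 = 3.76 × 0.12 / 0.1248 = 3.617 d
  layer 2 (medium sand): t_2 = 9.94 × 0.19 / 0.1248 = 15.14 d
Total t = Σ t_i = 18.76 days.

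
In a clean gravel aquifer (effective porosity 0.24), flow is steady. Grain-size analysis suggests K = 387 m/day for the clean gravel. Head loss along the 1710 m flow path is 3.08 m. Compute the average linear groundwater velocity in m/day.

2.90

Hydraulic gradient i = Δh / L = 3.08 / 1710 = 0.001801.
Darcy flux q = K · i = 387.0 × 0.001801 = 0.6971 m/day.
Seepage velocity v = q / n_e = 0.6971 / 0.24 = 2.904 m/day.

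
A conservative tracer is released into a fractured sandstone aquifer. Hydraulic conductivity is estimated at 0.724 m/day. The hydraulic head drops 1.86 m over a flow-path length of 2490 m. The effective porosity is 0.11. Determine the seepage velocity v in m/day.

Hydraulic gradient i = Δh / L = 1.86 / 2490 = 0.0007470.
Darcy flux q = K · i = 0.7240 × 0.0007470 = 0.0005408 m/day.
Seepage velocity v = q / n_e = 0.0005408 / 0.11 = 0.004917 m/day.

0.00492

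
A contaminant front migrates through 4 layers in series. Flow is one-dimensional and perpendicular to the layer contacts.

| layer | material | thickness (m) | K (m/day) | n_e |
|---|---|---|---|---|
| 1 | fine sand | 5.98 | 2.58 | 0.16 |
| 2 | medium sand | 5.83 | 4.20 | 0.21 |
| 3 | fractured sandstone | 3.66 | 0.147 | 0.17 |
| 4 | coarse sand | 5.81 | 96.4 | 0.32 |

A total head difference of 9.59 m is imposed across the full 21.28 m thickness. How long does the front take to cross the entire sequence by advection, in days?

With flow normal to the layers, continuity requires the same specific discharge q through every layer.
Σ(b_i/K_i) = 5.98/2.58 + 5.83/4.20 + 3.66/0.147 + 5.81/96.4 = 28.66 d.
q = Δh / Σ(b_i/K_i) = 9.59 / 28.66 = 0.3346 m/day.
In each layer the seepage velocity is v_i = q/n_i, so the layer transit time is t_i = b_i·n_i / q:
  layer 1 (fine sand): t_1 = 5.98 × 0.16 / 0.3346 = 2.860 d
  layer 2 (medium sand): t_2 = 5.83 × 0.21 / 0.3346 = 3.659 d
  layer 3 (fractured sandstone): t_3 = 3.66 × 0.17 / 0.3346 = 1.860 d
  layer 4 (coarse sand): t_4 = 5.81 × 0.32 / 0.3346 = 5.557 d
Total t = Σ t_i = 13.94 days.

13.9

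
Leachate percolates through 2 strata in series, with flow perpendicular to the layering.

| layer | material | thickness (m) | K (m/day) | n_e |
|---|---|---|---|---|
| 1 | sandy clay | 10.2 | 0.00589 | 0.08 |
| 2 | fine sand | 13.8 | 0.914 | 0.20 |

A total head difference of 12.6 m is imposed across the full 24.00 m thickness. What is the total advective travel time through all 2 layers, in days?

496

With flow normal to the layers, continuity requires the same specific discharge q through every layer.
Σ(b_i/K_i) = 10.2/0.00589 + 13.8/0.914 = 1747 d.
q = Δh / Σ(b_i/K_i) = 12.6 / 1747 = 0.007213 m/day.
In each layer the seepage velocity is v_i = q/n_i, so the layer transit time is t_i = b_i·n_i / q:
  layer 1 (sandy clay): t_1 = 10.2 × 0.08 / 0.007213 = 113.1 d
  layer 2 (fine sand): t_2 = 13.8 × 0.20 / 0.007213 = 382.6 d
Total t = Σ t_i = 495.8 days.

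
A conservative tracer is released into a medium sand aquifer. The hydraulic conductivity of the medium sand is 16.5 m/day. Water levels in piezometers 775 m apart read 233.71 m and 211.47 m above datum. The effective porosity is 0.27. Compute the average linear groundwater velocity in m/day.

1.75

Hydraulic gradient i = (233.71 − 211.47) / 775 = 22.24 / 775 = 0.02870.
Darcy flux q = K · i = 16.50 × 0.02870 = 0.4735 m/day.
Seepage velocity v = q / n_e = 0.4735 / 0.27 = 1.754 m/day.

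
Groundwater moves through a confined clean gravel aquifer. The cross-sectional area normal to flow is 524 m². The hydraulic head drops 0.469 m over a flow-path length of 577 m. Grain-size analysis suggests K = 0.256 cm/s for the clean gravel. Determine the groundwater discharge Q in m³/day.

Convert K: 0.256 cm/s × 864 = 221.2 m/day.
Hydraulic gradient i = Δh / L = 0.469 / 577 = 0.0008128.
Darcy's law: Q = K · A · i = 221.2 × 524.0 × 0.0008128 = 94.21 m³/day.

94.2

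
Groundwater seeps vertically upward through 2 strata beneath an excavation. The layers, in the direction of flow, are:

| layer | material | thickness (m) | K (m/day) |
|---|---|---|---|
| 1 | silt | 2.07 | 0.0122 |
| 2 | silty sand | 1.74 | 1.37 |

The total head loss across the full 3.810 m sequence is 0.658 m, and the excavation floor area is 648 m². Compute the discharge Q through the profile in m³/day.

Flow is perpendicular to layering, so the layers act in series and the equivalent K is the thickness-weighted harmonic mean.
Total thickness L = 2.07 + 1.74 = 3.810 m.
Σ(b_i/K_i) = 2.07/0.0122 + 1.74/1.37 = 170.9 d.
K_eq = L / Σ(b_i/K_i) = 3.810 / 170.9 = 0.02229 m/day.
Q = K_eq · A · (Δh/L) = 0.02229 × 648 × (0.658/3.810) = 2.494 m³/day.

2.49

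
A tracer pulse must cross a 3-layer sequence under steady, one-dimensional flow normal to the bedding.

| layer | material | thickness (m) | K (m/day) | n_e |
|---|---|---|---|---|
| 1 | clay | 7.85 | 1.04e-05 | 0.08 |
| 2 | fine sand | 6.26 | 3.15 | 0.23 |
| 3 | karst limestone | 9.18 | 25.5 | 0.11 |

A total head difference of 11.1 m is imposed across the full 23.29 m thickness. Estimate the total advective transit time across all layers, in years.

With flow normal to the layers, continuity requires the same specific discharge q through every layer.
Σ(b_i/K_i) = 7.85/1.04e-05 + 6.26/3.15 + 9.18/25.5 = 7.548e+05 d.
q = Δh / Σ(b_i/K_i) = 11.1 / 7.548e+05 = 1.471e-05 m/day.
In each layer the seepage velocity is v_i = q/n_i, so the layer transit time is t_i = b_i·n_i / q:
  layer 1 (clay): t_1 = 7.85 × 0.08 / 1.471e-05 = 42705 d
  layer 2 (fine sand): t_2 = 6.26 × 0.23 / 1.471e-05 = 97908 d
  layer 3 (karst limestone): t_3 = 9.18 × 0.11 / 1.471e-05 = 68667 d
Total t = Σ t_i = 2.093e+05 days = 573.0 years.

573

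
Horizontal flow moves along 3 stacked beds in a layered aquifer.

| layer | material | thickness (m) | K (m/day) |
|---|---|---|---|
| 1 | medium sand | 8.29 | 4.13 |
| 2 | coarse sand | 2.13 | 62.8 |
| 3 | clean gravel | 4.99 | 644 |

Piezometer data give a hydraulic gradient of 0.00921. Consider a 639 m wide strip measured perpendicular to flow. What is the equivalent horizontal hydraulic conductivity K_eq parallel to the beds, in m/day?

Flow is parallel to layering, so each bed carries its own Darcy discharge and the transmissivities add.
Σ(K_i·b_i) = 4.13×8.29 + 62.8×2.13 + 644×4.99 = 3382 m²/day.
Total thickness b = 15.41 m, so K_eq = Σ(K_i·b_i)/b = 219.4 m/day.

219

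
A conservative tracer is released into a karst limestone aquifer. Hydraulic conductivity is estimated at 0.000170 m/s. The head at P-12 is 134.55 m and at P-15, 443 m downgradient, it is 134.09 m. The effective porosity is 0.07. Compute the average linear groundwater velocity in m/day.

0.218

Convert K: 0.000170 m/s × 86400 = 14.69 m/day.
Hydraulic gradient i = (134.55 − 134.09) / 443 = 0.46 / 443 = 0.001038.
Darcy flux q = K · i = 14.69 × 0.001038 = 0.01525 m/day.
Seepage velocity v = q / n_e = 0.01525 / 0.07 = 0.2179 m/day.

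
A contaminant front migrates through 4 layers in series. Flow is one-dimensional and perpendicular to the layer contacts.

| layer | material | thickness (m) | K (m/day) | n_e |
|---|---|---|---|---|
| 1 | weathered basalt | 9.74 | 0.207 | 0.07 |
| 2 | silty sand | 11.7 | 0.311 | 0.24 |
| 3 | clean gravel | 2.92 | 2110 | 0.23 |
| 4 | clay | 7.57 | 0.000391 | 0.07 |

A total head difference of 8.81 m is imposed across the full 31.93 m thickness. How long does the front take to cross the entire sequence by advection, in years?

28.3

With flow normal to the layers, continuity requires the same specific discharge q through every layer.
Σ(b_i/K_i) = 9.74/0.207 + 11.7/0.311 + 2.92/2110 + 7.57/0.000391 = 19445 d.
q = Δh / Σ(b_i/K_i) = 8.81 / 19445 = 0.0004531 m/day.
In each layer the seepage velocity is v_i = q/n_i, so the layer transit time is t_i = b_i·n_i / q:
  layer 1 (weathered basalt): t_1 = 9.74 × 0.07 / 0.0004531 = 1505 d
  layer 2 (silty sand): t_2 = 11.7 × 0.24 / 0.0004531 = 6198 d
  layer 3 (clean gravel): t_3 = 2.92 × 0.23 / 0.0004531 = 1482 d
  layer 4 (clay): t_4 = 7.57 × 0.07 / 0.0004531 = 1170 d
Total t = Σ t_i = 10355 days = 28.35 years.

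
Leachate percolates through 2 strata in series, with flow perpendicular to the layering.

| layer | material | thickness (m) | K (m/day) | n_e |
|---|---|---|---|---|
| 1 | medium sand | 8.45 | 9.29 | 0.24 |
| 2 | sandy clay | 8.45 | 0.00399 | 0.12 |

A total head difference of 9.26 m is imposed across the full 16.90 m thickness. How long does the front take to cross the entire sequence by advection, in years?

With flow normal to the layers, continuity requires the same specific discharge q through every layer.
Σ(b_i/K_i) = 8.45/9.29 + 8.45/0.00399 = 2119 d.
q = Δh / Σ(b_i/K_i) = 9.26 / 2119 = 0.004371 m/day.
In each layer the seepage velocity is v_i = q/n_i, so the layer transit time is t_i = b_i·n_i / q:
  layer 1 (medium sand): t_1 = 8.45 × 0.24 / 0.004371 = 464.0 d
  layer 2 (sandy clay): t_2 = 8.45 × 0.12 / 0.004371 = 232.0 d
Total t = Σ t_i = 696.0 days = 1.906 years.

1.91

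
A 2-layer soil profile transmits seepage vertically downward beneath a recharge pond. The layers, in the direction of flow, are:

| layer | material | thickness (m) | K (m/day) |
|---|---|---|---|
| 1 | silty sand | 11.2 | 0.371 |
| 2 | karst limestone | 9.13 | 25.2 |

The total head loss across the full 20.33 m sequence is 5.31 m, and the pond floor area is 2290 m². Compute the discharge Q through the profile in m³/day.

Flow is perpendicular to layering, so the layers act in series and the equivalent K is the thickness-weighted harmonic mean.
Total thickness L = 11.2 + 9.13 = 20.33 m.
Σ(b_i/K_i) = 11.2/0.371 + 9.13/25.2 = 30.55 d.
K_eq = L / Σ(b_i/K_i) = 20.33 / 30.55 = 0.6654 m/day.
Q = K_eq · A · (Δh/L) = 0.6654 × 2290 × (5.31/20.33) = 398.0 m³/day.

398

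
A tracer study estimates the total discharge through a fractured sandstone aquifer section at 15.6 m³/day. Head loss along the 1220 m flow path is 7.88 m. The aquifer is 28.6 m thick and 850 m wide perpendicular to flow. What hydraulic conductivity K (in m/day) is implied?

0.0994

Cross-sectional area A = 850 × 28.6 = 24310 m².
Hydraulic gradient i = Δh / L = 7.88 / 1220 = 0.006459.
From Q = K·A·i, K = Q / (A·i) = 15.6 / (24310 × 0.006459) = 0.09935 m/day.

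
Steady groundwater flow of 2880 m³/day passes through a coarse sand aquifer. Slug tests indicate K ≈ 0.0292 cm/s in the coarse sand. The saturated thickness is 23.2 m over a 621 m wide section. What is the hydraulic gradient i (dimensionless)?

0.00792

Convert K: 0.0292 cm/s × 864 = 25.23 m/day.
Cross-sectional area A = 621 × 23.2 = 14407 m².
From Q = K·A·i, i = Q / (K·A) = 2880 / (25.23 × 14407) = 0.007923.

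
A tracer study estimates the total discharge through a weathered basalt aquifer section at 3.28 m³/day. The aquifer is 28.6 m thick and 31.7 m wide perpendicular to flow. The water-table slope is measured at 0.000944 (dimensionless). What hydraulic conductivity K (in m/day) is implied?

3.83

Cross-sectional area A = 31.7 × 28.6 = 906.6 m².
Hydraulic gradient i = 0.000944.
From Q = K·A·i, K = Q / (A·i) = 3.28 / (906.6 × 0.0009440) = 3.832 m/day.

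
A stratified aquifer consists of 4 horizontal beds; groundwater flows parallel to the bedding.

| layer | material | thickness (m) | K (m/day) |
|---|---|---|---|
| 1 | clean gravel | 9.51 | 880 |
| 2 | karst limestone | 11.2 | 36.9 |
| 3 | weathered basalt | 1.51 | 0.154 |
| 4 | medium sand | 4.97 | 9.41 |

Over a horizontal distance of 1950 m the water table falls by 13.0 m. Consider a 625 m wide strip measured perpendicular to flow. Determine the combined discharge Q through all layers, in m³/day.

36800

Flow is parallel to layering, so each bed carries its own Darcy discharge and the transmissivities add.
Σ(K_i·b_i) = 880×9.51 + 36.9×11.2 + 0.154×1.51 + 9.41×4.97 = 8829 m²/day.
Hydraulic gradient i = Δh / L = 13.0 / 1950 = 0.006667.
Q = Σ(K_i·b_i) · W · i = 8829 × 625 × 0.006667 = 36788 m³/day.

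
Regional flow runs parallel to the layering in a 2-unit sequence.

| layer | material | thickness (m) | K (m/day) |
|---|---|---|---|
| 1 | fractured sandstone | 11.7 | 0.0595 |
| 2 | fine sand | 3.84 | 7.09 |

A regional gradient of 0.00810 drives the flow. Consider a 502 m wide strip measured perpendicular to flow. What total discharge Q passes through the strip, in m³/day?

Flow is parallel to layering, so each bed carries its own Darcy discharge and the transmissivities add.
Σ(K_i·b_i) = 0.0595×11.7 + 7.09×3.84 = 27.92 m²/day.
Hydraulic gradient i = 0.00810.
Q = Σ(K_i·b_i) · W · i = 27.92 × 502 × 0.008100 = 113.5 m³/day.

114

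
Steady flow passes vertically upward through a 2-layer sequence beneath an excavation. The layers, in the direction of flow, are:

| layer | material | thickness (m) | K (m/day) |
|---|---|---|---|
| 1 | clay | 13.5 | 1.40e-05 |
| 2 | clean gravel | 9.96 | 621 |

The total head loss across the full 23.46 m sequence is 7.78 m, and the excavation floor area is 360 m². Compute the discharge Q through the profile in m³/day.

0.00290

Flow is perpendicular to layering, so the layers act in series and the equivalent K is the thickness-weighted harmonic mean.
Total thickness L = 13.5 + 9.96 = 23.46 m.
Σ(b_i/K_i) = 13.5/1.40e-05 + 9.96/621 = 9.643e+05 d.
K_eq = L / Σ(b_i/K_i) = 23.46 / 9.643e+05 = 2.433e-05 m/day.
Q = K_eq · A · (Δh/L) = 2.433e-05 × 360 × (7.78/23.46) = 0.002905 m³/day.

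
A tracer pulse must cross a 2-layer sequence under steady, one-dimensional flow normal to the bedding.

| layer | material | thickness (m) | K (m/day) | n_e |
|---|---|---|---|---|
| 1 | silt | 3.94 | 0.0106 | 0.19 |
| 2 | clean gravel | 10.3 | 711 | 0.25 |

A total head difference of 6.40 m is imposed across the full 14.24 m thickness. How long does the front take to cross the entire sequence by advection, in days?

193

With flow normal to the layers, continuity requires the same specific discharge q through every layer.
Σ(b_i/K_i) = 3.94/0.0106 + 10.3/711 = 371.7 d.
q = Δh / Σ(b_i/K_i) = 6.40 / 371.7 = 0.01722 m/day.
In each layer the seepage velocity is v_i = q/n_i, so the layer transit time is t_i = b_i·n_i / q:
  layer 1 (silt): t_1 = 3.94 × 0.19 / 0.01722 = 43.48 d
  layer 2 (clean gravel): t_2 = 10.3 × 0.25 / 0.01722 = 149.6 d
Total t = Σ t_i = 193.0 days.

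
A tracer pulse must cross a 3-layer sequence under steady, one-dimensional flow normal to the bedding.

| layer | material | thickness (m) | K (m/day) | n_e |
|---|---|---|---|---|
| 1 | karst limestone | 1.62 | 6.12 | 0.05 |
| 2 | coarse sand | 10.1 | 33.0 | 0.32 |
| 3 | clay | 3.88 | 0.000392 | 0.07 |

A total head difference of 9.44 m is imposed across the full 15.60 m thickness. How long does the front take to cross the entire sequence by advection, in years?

10.3

With flow normal to the layers, continuity requires the same specific discharge q through every layer.
Σ(b_i/K_i) = 1.62/6.12 + 10.1/33.0 + 3.88/0.000392 = 9899 d.
q = Δh / Σ(b_i/K_i) = 9.44 / 9899 = 0.0009537 m/day.
In each layer the seepage velocity is v_i = q/n_i, so the layer transit time is t_i = b_i·n_i / q:
  layer 1 (karst limestone): t_1 = 1.62 × 0.05 / 0.0009537 = 84.93 d
  layer 2 (coarse sand): t_2 = 10.1 × 0.32 / 0.0009537 = 3389 d
  layer 3 (clay): t_3 = 3.88 × 0.07 / 0.0009537 = 284.8 d
Total t = Σ t_i = 3759 days = 10.29 years.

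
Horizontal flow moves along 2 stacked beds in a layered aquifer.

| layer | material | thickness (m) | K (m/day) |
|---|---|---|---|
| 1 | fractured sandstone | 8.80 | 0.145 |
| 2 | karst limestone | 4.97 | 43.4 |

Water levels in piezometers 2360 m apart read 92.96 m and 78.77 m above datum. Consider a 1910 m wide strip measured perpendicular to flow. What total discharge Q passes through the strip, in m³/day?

Flow is parallel to layering, so each bed carries its own Darcy discharge and the transmissivities add.
Σ(K_i·b_i) = 0.145×8.80 + 43.4×4.97 = 217.0 m²/day.
Hydraulic gradient i = (92.96 − 78.77) / 2360 = 14.19 / 2360 = 0.006013.
Q = Σ(K_i·b_i) · W · i = 217.0 × 1910 × 0.006013 = 2492 m³/day.

2490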